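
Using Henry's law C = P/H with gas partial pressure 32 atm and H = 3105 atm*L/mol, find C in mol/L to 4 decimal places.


C = P / H
C = 32 / 3105
C = 0.0103 mol/L


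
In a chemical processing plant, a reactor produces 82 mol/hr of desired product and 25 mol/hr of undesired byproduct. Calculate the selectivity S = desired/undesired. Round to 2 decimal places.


S = desired product rate / undesired product rate
S = 82 / 25
S = 3.28


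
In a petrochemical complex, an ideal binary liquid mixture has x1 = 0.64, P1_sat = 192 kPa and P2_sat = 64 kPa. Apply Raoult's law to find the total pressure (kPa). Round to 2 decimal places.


P = x1*P1_sat + x2*P2_sat
x2 = 1 - x1 = 1 - 0.64 = 0.36
P = 0.64*192 + 0.36*64
P = 122.88 + 23.04
P = 145.92 kPa


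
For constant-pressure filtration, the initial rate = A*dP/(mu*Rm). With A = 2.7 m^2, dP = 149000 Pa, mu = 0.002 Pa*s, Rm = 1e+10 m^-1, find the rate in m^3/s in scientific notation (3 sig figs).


rate = A * dP / (mu * Rm)
rate = 2.7 * 149000 / (0.002 * 1e+10)
rate = 402300.0 / 2.000e+07
rate = 2.01e-02 m^3/s


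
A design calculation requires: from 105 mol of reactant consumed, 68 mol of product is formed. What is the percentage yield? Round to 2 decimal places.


Yield = (moles product / moles consumed) * 100%
Yield = (68 / 105) * 100
Yield = 0.6476 * 100
Yield = 64.76%


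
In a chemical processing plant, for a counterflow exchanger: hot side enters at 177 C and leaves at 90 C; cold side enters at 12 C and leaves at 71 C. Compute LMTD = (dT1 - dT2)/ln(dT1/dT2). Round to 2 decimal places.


dT1 = Th_in - Tc_out = 177 - 71 = 106
dT2 = Th_out - Tc_in = 90 - 12 = 78
LMTD = (dT1 - dT2) / ln(dT1/dT2)
LMTD = (106 - 78) / ln(106/78)
LMTD = 91.29 K


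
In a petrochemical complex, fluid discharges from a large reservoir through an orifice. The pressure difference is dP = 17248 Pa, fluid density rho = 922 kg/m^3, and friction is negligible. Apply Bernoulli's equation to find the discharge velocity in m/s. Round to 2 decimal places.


v = sqrt(2*dP/rho)
v = sqrt(2*17248/922)
v = sqrt(37.414317)
v = 6.12 m/s


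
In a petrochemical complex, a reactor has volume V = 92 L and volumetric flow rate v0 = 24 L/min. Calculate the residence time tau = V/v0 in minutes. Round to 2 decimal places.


tau = V / v0
tau = 92 / 24
tau = 3.83 min


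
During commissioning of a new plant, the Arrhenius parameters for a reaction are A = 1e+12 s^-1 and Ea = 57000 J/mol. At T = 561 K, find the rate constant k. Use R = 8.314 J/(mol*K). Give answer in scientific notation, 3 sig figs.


k = A * exp(-Ea/(R*T))
k = 1e+12 * exp(-57000 / (8.314 * 561))
k = 1e+12 * exp(-12.220866)
k = 4.93e+06


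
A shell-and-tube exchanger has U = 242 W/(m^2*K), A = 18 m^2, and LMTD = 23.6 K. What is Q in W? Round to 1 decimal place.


Q = U * A * LMTD
Q = 242 * 18 * 23.6
Q = 102801.6 W


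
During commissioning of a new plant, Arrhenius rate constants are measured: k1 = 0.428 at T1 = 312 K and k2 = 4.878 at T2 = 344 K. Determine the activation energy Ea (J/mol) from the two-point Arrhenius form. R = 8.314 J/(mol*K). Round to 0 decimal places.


Ea = R * ln(k2/k1) / (1/T1 - 1/T2)
ln(k2/k1) = ln(4.878/0.428) = 2.4333674
1/T1 - 1/T2 = 1/312 - 1/344 = 0.000298151461
Ea = 8.314 * 2.4333674 / 0.000298151461
Ea = 67855 J/mol


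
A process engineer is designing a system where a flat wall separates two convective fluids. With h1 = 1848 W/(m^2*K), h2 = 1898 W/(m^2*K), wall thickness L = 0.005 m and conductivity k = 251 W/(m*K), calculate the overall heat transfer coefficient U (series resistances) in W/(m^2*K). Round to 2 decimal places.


1/U = 1/h1 + L/k + 1/h2
1/U = 1/1848 + 0.005/251 + 1/1898
1/U = 0.0005411255 + 1.99203e-05 + 0.0005268704
1/U = 0.0010879162
U = 919.19 W/(m^2*K)


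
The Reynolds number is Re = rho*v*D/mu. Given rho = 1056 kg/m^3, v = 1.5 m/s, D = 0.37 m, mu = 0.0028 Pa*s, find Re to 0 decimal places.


Re = rho * v * D / mu
Re = 1056 * 1.5 * 0.37 / 0.0028
Re = 586.08 / 0.0028
Re = 209314


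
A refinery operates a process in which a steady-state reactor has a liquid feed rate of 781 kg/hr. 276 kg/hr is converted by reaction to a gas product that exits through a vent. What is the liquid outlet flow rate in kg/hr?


Steady-state mass balance on the main outlet: F_out = F_in - F_removed
F_out = 781 - 276
F_out = 505 kg/hr


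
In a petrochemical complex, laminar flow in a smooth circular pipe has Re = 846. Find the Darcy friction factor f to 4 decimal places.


f = 64 / Re
f = 64 / 846
f = 0.0757


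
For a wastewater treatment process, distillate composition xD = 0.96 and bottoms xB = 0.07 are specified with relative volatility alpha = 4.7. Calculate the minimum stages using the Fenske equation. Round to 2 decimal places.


N_min = ln((xD*(1-xB))/(xB*(1-xD))) / ln(alpha)
Numerator inside ln: 0.8928 / 0.0028 = 318.857143
ln(318.857143) = 5.764743
ln(alpha) = ln(4.7) = 1.547563
N_min = 5.764743 / 1.547563 = 3.73


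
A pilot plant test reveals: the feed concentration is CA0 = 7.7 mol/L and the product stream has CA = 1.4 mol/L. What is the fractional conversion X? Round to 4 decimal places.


X = (CA0 - CA) / CA0
X = (7.7 - 1.4) / 7.7
X = 6.3 / 7.7
X = 0.8182


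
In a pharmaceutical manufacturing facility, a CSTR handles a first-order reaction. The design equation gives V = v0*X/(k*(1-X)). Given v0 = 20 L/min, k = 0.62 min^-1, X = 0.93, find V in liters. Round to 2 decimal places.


V = v0 * X / (k * (1 - X))
V = 20 * 0.93 / (0.62 * (1 - 0.93))
V = 18.6 / (0.62 * 0.07)
V = 18.6 / 0.0434
V = 428.57 L


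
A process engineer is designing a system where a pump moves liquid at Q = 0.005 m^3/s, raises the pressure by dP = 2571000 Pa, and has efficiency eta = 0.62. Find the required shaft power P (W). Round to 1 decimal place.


P = Q * dP / eta
P = 0.005 * 2571000 / 0.62
P = 12855.0 / 0.62
P = 20733.9 W


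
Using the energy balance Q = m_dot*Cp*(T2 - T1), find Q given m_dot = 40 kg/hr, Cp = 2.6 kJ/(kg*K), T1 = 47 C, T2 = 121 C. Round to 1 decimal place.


Q = m_dot * Cp * (T2 - T1)
Q = 40 * 2.6 * (121 - 47)
Q = 40 * 2.6 * 74
Q = 7696.0 kJ/hr


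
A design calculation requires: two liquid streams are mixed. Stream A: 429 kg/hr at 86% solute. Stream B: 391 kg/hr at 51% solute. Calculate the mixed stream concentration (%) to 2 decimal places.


Mass balance on solute: F1*x1 + F2*x2 = F3*x3
F3 = F1 + F2 = 429 + 391 = 820 kg/hr
x3 = (F1*x1 + F2*x2)/F3
x3 = (429*0.86 + 391*0.51) / 820
x3 = 69.31%


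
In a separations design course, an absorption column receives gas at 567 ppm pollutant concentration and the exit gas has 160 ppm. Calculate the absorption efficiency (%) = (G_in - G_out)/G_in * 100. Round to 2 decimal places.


Efficiency = (G_in - G_out) / G_in * 100%
Efficiency = (567 - 160) / 567 * 100
Efficiency = 407 / 567 * 100
Efficiency = 71.78%


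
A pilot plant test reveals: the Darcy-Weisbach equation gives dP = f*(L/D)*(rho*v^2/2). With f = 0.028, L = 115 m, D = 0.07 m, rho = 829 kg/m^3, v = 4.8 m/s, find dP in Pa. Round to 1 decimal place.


dP = f * (L/D) * (rho*v^2/2)
dP = 0.028 * (115/0.07) * (829*4.8^2/2)
L/D = 1642.85714286
rho*v^2/2 = 829*23.04/2 = 9550.08
dP = 0.028 * 1642.85714286 * 9550.08
dP = 439303.7 Pa


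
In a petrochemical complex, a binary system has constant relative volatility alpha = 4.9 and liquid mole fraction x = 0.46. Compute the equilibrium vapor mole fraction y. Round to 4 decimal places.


y = alpha*x / (1 + (alpha-1)*x)
y = 4.9*0.46 / (1 + (4.9-1)*0.46)
y = 2.254 / (1 + 1.794)
y = 2.254 / 2.794
y = 0.8067


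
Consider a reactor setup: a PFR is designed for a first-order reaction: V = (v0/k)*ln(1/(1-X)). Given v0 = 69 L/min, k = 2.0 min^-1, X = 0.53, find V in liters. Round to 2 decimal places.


V = (v0/k) * ln(1/(1-X))
V = (69/2.0) * ln(1/(1-0.53))
V = 34.5 * ln(2.12766)
V = 34.5 * 0.755023
V = 26.05 L


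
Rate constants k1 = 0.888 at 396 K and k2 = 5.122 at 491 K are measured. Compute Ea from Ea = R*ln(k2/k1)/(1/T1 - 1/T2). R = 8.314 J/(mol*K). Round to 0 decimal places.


Ea = R * ln(k2/k1) / (1/T1 - 1/T2)
ln(k2/k1) = ln(5.122/0.888) = 1.7523285
1/T1 - 1/T2 = 1/396 - 1/491 = 0.000488592647
Ea = 8.314 * 1.7523285 / 0.000488592647
Ea = 29818 J/mol


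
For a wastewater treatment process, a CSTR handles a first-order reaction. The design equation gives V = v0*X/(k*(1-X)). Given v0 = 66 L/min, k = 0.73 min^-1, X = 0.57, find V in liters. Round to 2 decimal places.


V = v0 * X / (k * (1 - X))
V = 66 * 0.57 / (0.73 * (1 - 0.57))
V = 37.62 / (0.73 * 0.43)
V = 37.62 / 0.3139
V = 119.85 L


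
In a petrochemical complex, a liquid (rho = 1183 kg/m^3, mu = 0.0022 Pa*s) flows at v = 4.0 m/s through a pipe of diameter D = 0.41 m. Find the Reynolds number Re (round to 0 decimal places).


Re = rho * v * D / mu
Re = 1183 * 4.0 * 0.41 / 0.0022
Re = 1940.12 / 0.0022
Re = 881873


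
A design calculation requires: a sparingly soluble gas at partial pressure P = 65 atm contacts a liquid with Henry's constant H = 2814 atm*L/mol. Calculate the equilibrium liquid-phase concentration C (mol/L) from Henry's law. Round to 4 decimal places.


C = P / H
C = 65 / 2814
C = 0.0231 mol/L


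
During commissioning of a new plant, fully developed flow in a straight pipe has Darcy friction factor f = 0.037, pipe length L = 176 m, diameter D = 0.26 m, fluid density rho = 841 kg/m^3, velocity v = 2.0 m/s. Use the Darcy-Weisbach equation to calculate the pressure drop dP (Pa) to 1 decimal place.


dP = f * (L/D) * (rho*v^2/2)
dP = 0.037 * (176/0.26) * (841*2.0^2/2)
L/D = 676.92307692
rho*v^2/2 = 841*4.0/2 = 1682.0
dP = 0.037 * 676.92307692 * 1682.0
dP = 42127.6 Pa


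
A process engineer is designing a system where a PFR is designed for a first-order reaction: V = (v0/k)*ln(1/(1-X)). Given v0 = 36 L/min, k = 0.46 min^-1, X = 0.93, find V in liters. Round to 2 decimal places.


V = (v0/k) * ln(1/(1-X))
V = (36/0.46) * ln(1/(1-0.93))
V = 78.26087 * ln(14.285714)
V = 78.26087 * 2.65926
V = 208.12 L


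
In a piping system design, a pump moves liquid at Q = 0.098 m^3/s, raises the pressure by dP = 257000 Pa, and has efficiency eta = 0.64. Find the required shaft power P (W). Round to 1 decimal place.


P = Q * dP / eta
P = 0.098 * 257000 / 0.64
P = 25186.0 / 0.64
P = 39353.1 W


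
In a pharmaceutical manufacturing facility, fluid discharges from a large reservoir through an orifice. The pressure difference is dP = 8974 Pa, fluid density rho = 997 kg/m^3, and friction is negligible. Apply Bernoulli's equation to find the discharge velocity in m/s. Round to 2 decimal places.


v = sqrt(2*dP/rho)
v = sqrt(2*8974/997)
v = sqrt(18.002006)
v = 4.24 m/s


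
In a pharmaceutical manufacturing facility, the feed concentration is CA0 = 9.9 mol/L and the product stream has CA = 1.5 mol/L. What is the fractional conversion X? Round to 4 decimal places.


X = (CA0 - CA) / CA0
X = (9.9 - 1.5) / 9.9
X = 8.4 / 9.9
X = 0.8485


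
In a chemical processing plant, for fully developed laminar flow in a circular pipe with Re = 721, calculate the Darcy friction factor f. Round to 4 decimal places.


f = 64 / Re
f = 64 / 721
f = 0.0888


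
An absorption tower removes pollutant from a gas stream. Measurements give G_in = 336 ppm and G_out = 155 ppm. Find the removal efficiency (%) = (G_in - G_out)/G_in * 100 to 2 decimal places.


Efficiency = (G_in - G_out) / G_in * 100%
Efficiency = (336 - 155) / 336 * 100
Efficiency = 181 / 336 * 100
Efficiency = 53.87%


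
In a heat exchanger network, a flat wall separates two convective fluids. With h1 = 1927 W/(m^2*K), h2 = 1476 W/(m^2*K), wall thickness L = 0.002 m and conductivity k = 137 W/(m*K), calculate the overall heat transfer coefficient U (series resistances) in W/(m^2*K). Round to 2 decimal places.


1/U = 1/h1 + L/k + 1/h2
1/U = 1/1927 + 0.002/137 + 1/1476
1/U = 0.0005189414 + 1.45985e-05 + 0.0006775068
1/U = 0.0012110467
U = 825.73 W/(m^2*K)


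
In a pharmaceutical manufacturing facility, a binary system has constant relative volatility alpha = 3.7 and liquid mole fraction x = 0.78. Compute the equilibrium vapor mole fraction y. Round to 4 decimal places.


y = alpha*x / (1 + (alpha-1)*x)
y = 3.7*0.78 / (1 + (3.7-1)*0.78)
y = 2.886 / (1 + 2.106)
y = 2.886 / 3.106
y = 0.9292


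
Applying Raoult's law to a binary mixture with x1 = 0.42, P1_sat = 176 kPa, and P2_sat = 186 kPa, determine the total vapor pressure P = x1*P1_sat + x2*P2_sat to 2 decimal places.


P = x1*P1_sat + x2*P2_sat
x2 = 1 - x1 = 1 - 0.42 = 0.58
P = 0.42*176 + 0.58*186
P = 73.92 + 107.88
P = 181.80 kPa


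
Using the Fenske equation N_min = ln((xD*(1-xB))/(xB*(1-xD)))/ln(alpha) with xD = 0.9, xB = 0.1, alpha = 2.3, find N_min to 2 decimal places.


N_min = ln((xD*(1-xB))/(xB*(1-xD))) / ln(alpha)
Numerator inside ln: 0.81 / 0.01 = 81.0
ln(81.0) = 4.394449
ln(alpha) = ln(2.3) = 0.832909
N_min = 4.394449 / 0.832909 = 5.28


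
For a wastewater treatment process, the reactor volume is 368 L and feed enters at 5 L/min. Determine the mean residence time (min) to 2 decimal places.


tau = V / v0
tau = 368 / 5
tau = 73.60 min


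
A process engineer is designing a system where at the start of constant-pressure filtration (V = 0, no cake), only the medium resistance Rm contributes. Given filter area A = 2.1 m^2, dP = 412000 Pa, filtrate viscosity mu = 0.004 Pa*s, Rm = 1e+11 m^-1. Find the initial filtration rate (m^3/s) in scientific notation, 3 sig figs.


rate = A * dP / (mu * Rm)
rate = 2.1 * 412000 / (0.004 * 1e+11)
rate = 865200.0 / 4.000e+08
rate = 2.16e-03 m^3/s


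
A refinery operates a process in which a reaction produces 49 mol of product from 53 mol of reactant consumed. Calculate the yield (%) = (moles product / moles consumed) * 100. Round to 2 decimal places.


Yield = (moles product / moles consumed) * 100%
Yield = (49 / 53) * 100
Yield = 0.9245 * 100
Yield = 92.45%


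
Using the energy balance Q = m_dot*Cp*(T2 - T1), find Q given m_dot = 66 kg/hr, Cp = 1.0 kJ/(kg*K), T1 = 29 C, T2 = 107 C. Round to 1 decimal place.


Q = m_dot * Cp * (T2 - T1)
Q = 66 * 1.0 * (107 - 29)
Q = 66 * 1.0 * 78
Q = 5148.0 kJ/hr


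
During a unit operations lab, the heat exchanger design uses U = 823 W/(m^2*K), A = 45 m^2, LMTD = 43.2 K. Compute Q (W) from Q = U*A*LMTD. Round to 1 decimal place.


Q = U * A * LMTD
Q = 823 * 45 * 43.2
Q = 1599912.0 W


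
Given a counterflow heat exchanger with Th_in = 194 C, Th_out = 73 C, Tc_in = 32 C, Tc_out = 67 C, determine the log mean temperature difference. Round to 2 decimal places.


dT1 = Th_in - Tc_out = 194 - 67 = 127
dT2 = Th_out - Tc_in = 73 - 32 = 41
LMTD = (dT1 - dT2) / ln(dT1/dT2)
LMTD = (127 - 41) / ln(127/41)
LMTD = 76.06 K


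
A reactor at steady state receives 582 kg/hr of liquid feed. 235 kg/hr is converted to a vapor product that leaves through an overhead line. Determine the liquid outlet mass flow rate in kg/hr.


Steady-state mass balance on the main outlet: F_out = F_in - F_removed
F_out = 582 - 235
F_out = 347 kg/hr


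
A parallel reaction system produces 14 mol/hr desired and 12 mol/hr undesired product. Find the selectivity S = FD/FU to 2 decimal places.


S = desired product rate / undesired product rate
S = 14 / 12
S = 1.17


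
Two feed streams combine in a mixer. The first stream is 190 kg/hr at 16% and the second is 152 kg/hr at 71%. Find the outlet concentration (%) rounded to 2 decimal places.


Mass balance on solute: F1*x1 + F2*x2 = F3*x3
F3 = F1 + F2 = 190 + 152 = 342 kg/hr
x3 = (F1*x1 + F2*x2)/F3
x3 = (190*0.16 + 152*0.71) / 342
x3 = 40.44%


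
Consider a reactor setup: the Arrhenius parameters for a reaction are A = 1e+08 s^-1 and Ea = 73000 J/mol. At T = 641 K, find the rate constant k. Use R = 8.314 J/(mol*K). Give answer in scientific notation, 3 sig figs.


k = A * exp(-Ea/(R*T))
k = 1e+08 * exp(-73000 / (8.314 * 641))
k = 1e+08 * exp(-13.697926)
k = 1.12e+02


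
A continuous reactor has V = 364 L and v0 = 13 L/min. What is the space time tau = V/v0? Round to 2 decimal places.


tau = V / v0
tau = 364 / 13
tau = 28.00 min


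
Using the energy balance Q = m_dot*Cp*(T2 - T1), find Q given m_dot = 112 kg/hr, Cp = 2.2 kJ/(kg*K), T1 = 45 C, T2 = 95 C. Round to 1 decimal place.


Q = m_dot * Cp * (T2 - T1)
Q = 112 * 2.2 * (95 - 45)
Q = 112 * 2.2 * 50
Q = 12320.0 kJ/hr


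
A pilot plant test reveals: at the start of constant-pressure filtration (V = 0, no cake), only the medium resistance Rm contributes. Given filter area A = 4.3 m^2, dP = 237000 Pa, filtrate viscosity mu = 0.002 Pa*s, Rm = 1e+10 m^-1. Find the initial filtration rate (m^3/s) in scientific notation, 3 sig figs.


rate = A * dP / (mu * Rm)
rate = 4.3 * 237000 / (0.002 * 1e+10)
rate = 1019100.0 / 2.000e+07
rate = 5.10e-02 m^3/s


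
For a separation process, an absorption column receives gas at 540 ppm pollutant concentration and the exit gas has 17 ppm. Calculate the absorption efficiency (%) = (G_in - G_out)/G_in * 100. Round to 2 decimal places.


Efficiency = (G_in - G_out) / G_in * 100%
Efficiency = (540 - 17) / 540 * 100
Efficiency = 523 / 540 * 100
Efficiency = 96.85%


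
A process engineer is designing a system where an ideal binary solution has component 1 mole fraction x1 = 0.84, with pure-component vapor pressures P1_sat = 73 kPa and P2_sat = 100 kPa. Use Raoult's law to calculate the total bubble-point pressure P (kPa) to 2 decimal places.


P = x1*P1_sat + x2*P2_sat
x2 = 1 - x1 = 1 - 0.84 = 0.16
P = 0.84*73 + 0.16*100
P = 61.32 + 16.0
P = 77.32 kPa


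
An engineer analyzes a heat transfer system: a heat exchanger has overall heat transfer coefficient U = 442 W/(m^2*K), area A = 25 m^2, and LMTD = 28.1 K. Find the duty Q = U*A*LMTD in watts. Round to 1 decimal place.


Q = U * A * LMTD
Q = 442 * 25 * 28.1
Q = 310505.0 W


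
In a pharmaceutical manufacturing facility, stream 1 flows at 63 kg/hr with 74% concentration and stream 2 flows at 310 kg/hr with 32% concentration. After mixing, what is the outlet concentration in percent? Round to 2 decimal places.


Mass balance on solute: F1*x1 + F2*x2 = F3*x3
F3 = F1 + F2 = 63 + 310 = 373 kg/hr
x3 = (F1*x1 + F2*x2)/F3
x3 = (63*0.74 + 310*0.32) / 373
x3 = 39.09%


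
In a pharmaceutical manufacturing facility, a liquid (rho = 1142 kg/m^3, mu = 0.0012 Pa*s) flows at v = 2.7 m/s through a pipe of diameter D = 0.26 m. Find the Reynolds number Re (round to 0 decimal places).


Re = rho * v * D / mu
Re = 1142 * 2.7 * 0.26 / 0.0012
Re = 801.684 / 0.0012
Re = 668070


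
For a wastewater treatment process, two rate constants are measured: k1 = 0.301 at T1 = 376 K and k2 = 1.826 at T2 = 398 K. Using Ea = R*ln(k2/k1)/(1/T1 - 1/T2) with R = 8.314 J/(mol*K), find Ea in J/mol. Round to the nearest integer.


Ea = R * ln(k2/k1) / (1/T1 - 1/T2)
ln(k2/k1) = ln(1.826/0.301) = 1.8027728
1/T1 - 1/T2 = 1/376 - 1/398 = 0.000147011654
Ea = 8.314 * 1.8027728 / 0.000147011654
Ea = 101953 J/mol


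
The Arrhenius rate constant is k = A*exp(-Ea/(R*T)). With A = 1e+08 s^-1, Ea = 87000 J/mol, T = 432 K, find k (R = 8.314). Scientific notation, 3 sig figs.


k = A * exp(-Ea/(R*T))
k = 1e+08 * exp(-87000 / (8.314 * 432))
k = 1e+08 * exp(-24.222864)
k = 3.02e-03


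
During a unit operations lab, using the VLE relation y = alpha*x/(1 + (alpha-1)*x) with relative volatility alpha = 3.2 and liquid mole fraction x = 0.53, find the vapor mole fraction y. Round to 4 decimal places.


y = alpha*x / (1 + (alpha-1)*x)
y = 3.2*0.53 / (1 + (3.2-1)*0.53)
y = 1.696 / (1 + 1.166)
y = 1.696 / 2.166
y = 0.7830


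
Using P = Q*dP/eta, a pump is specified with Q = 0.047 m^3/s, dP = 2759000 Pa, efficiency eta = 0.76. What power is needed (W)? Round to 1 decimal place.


P = Q * dP / eta
P = 0.047 * 2759000 / 0.76
P = 129673.0 / 0.76
P = 170622.4 W


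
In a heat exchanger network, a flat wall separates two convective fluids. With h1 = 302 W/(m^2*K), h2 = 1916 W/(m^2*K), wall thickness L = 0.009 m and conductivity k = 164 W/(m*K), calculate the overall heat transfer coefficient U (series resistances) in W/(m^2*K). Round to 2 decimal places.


1/U = 1/h1 + L/k + 1/h2
1/U = 1/302 + 0.009/164 + 1/1916
1/U = 0.0033112583 + 5.4878e-05 + 0.0005219207
1/U = 0.003888057
U = 257.20 W/(m^2*K)


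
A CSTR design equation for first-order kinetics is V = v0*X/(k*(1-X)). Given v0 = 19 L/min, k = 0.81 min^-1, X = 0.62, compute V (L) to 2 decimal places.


V = v0 * X / (k * (1 - X))
V = 19 * 0.62 / (0.81 * (1 - 0.62))
V = 11.78 / (0.81 * 0.38)
V = 11.78 / 0.3078
V = 38.27 L


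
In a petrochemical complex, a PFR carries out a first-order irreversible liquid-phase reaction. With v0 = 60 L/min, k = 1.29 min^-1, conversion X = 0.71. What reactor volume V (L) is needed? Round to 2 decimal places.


V = (v0/k) * ln(1/(1-X))
V = (60/1.29) * ln(1/(1-0.71))
V = 46.511628 * ln(3.448276)
V = 46.511628 * 1.237874
V = 57.58 L


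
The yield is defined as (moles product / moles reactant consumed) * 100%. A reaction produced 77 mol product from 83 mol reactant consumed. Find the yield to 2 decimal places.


Yield = (moles product / moles consumed) * 100%
Yield = (77 / 83) * 100
Yield = 0.9277 * 100
Yield = 92.77%


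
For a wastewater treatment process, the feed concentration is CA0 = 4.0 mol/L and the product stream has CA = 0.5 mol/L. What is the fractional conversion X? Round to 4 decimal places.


X = (CA0 - CA) / CA0
X = (4.0 - 0.5) / 4.0
X = 3.5 / 4.0
X = 0.8750


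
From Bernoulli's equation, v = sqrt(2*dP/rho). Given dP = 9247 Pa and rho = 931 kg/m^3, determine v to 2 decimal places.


v = sqrt(2*dP/rho)
v = sqrt(2*9247/931)
v = sqrt(19.864662)
v = 4.46 m/s


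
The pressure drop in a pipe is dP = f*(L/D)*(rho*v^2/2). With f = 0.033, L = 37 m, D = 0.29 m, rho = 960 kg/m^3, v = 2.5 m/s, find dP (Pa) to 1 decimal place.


dP = f * (L/D) * (rho*v^2/2)
dP = 0.033 * (37/0.29) * (960*2.5^2/2)
L/D = 127.5862069
rho*v^2/2 = 960*6.25/2 = 3000.0
dP = 0.033 * 127.5862069 * 3000.0
dP = 12631.0 Pa


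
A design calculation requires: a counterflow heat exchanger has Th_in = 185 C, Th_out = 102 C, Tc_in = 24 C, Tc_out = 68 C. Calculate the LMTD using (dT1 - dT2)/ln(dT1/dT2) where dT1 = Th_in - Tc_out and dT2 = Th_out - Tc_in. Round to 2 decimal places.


dT1 = Th_in - Tc_out = 185 - 68 = 117
dT2 = Th_out - Tc_in = 102 - 24 = 78
LMTD = (dT1 - dT2) / ln(dT1/dT2)
LMTD = (117 - 78) / ln(117/78)
LMTD = 96.19 K


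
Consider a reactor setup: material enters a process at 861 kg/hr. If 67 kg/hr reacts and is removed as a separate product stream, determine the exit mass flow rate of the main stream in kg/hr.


Steady-state mass balance on the main outlet: F_out = F_in - F_removed
F_out = 861 - 67
F_out = 794 kg/hr


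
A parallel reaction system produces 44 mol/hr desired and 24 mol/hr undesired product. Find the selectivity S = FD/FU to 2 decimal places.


S = desired product rate / undesired product rate
S = 44 / 24
S = 1.83


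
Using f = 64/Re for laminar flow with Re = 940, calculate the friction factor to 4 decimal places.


f = 64 / Re
f = 64 / 940
f = 0.0681


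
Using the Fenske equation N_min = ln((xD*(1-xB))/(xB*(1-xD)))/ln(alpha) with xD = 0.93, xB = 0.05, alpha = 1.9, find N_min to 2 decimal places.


N_min = ln((xD*(1-xB))/(xB*(1-xD))) / ln(alpha)
Numerator inside ln: 0.8835 / 0.0035 = 252.428571
ln(252.428571) = 5.531128
ln(alpha) = ln(1.9) = 0.641854
N_min = 5.531128 / 0.641854 = 8.62


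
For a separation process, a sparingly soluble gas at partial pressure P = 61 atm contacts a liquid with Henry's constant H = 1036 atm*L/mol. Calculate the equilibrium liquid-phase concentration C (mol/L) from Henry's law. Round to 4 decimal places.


C = P / H
C = 61 / 1036
C = 0.0589 mol/L


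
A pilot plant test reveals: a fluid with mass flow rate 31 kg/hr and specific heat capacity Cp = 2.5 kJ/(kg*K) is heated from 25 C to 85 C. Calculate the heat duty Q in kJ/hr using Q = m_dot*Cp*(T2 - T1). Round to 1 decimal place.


Q = m_dot * Cp * (T2 - T1)
Q = 31 * 2.5 * (85 - 25)
Q = 31 * 2.5 * 60
Q = 4650.0 kJ/hr


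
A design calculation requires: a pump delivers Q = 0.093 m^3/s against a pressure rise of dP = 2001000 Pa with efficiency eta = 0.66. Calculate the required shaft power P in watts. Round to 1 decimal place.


P = Q * dP / eta
P = 0.093 * 2001000 / 0.66
P = 186093.0 / 0.66
P = 281959.1 W


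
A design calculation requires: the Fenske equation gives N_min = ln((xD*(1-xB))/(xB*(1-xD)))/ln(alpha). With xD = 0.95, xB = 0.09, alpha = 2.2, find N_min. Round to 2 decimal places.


N_min = ln((xD*(1-xB))/(xB*(1-xD))) / ln(alpha)
Numerator inside ln: 0.8645 / 0.0045 = 192.111111
ln(192.111111) = 5.258074
ln(alpha) = ln(2.2) = 0.788457
N_min = 5.258074 / 0.788457 = 6.67


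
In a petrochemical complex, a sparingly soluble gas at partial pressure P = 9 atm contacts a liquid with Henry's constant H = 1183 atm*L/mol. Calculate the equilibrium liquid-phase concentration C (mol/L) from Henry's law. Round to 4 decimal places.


C = P / H
C = 9 / 1183
C = 0.0076 mol/L


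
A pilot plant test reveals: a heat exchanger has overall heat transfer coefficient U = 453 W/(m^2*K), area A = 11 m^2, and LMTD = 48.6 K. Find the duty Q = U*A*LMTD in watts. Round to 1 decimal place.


Q = U * A * LMTD
Q = 453 * 11 * 48.6
Q = 242173.8 W


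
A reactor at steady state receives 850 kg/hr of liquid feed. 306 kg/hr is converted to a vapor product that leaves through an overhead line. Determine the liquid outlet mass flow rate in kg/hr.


Steady-state mass balance on the main outlet: F_out = F_in - F_removed
F_out = 850 - 306
F_out = 544 kg/hr


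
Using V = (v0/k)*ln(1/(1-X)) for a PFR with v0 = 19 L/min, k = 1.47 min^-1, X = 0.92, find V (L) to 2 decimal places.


V = (v0/k) * ln(1/(1-X))
V = (19/1.47) * ln(1/(1-0.92))
V = 12.92517 * ln(12.5)
V = 12.92517 * 2.525729
V = 32.65 L


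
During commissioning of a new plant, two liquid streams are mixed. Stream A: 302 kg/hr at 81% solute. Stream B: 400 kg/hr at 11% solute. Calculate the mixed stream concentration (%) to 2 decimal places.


Mass balance on solute: F1*x1 + F2*x2 = F3*x3
F3 = F1 + F2 = 302 + 400 = 702 kg/hr
x3 = (F1*x1 + F2*x2)/F3
x3 = (302*0.81 + 400*0.11) / 702
x3 = 41.11%


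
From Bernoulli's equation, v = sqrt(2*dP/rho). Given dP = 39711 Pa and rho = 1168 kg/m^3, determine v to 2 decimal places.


v = sqrt(2*dP/rho)
v = sqrt(2*39711/1168)
v = sqrt(67.998288)
v = 8.25 m/s


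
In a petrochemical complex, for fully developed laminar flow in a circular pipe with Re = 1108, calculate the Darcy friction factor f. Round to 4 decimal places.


f = 64 / Re
f = 64 / 1108
f = 0.0578


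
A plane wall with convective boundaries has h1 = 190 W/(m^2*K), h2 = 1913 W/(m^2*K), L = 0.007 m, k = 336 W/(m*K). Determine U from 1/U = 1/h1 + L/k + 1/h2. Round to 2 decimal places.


1/U = 1/h1 + L/k + 1/h2
1/U = 1/190 + 0.007/336 + 1/1913
1/U = 0.0052631579 + 2.08333e-05 + 0.0005227392
1/U = 0.0058067304
U = 172.21 W/(m^2*K)


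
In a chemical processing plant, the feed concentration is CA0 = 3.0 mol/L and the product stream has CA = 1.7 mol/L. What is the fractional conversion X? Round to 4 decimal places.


X = (CA0 - CA) / CA0
X = (3.0 - 1.7) / 3.0
X = 1.3 / 3.0
X = 0.4333


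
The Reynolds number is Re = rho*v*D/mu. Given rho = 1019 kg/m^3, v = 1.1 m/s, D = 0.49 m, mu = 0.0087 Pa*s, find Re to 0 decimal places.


Re = rho * v * D / mu
Re = 1019 * 1.1 * 0.49 / 0.0087
Re = 549.241 / 0.0087
Re = 63131


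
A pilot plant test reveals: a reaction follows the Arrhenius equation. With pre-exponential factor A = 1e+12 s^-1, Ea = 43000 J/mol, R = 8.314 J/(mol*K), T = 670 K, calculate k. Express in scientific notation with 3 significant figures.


k = A * exp(-Ea/(R*T))
k = 1e+12 * exp(-43000 / (8.314 * 670))
k = 1e+12 * exp(-7.719402)
k = 4.44e+08


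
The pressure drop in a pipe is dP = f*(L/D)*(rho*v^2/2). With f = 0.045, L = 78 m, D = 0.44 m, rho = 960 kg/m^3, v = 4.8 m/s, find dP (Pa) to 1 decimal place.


dP = f * (L/D) * (rho*v^2/2)
dP = 0.045 * (78/0.44) * (960*4.8^2/2)
L/D = 177.27272727
rho*v^2/2 = 960*23.04/2 = 11059.2
dP = 0.045 * 177.27272727 * 11059.2
dP = 88222.3 Pa


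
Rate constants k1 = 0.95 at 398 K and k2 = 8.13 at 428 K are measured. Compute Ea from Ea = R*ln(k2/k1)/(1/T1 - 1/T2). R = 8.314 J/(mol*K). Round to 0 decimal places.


Ea = R * ln(k2/k1) / (1/T1 - 1/T2)
ln(k2/k1) = ln(8.13/0.95) = 2.1468542
1/T1 - 1/T2 = 1/398 - 1/428 = 0.000176114216
Ea = 8.314 * 2.1468542 / 0.000176114216
Ea = 101349 J/mol


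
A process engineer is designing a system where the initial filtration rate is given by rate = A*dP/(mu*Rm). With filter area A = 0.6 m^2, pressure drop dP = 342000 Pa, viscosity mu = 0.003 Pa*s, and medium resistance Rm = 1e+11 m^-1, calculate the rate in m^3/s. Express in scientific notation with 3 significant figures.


rate = A * dP / (mu * Rm)
rate = 0.6 * 342000 / (0.003 * 1e+11)
rate = 205200.0 / 3.000e+08
rate = 6.84e-04 m^3/s


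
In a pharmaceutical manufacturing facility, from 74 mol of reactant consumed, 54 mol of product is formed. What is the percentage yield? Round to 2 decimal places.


Yield = (moles product / moles consumed) * 100%
Yield = (54 / 74) * 100
Yield = 0.7297 * 100
Yield = 72.97%


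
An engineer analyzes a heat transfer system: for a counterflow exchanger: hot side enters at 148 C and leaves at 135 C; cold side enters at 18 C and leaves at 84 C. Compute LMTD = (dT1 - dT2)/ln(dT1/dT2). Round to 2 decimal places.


dT1 = Th_in - Tc_out = 148 - 84 = 64
dT2 = Th_out - Tc_in = 135 - 18 = 117
LMTD = (dT1 - dT2) / ln(dT1/dT2)
LMTD = (64 - 117) / ln(64/117)
LMTD = 87.85 K


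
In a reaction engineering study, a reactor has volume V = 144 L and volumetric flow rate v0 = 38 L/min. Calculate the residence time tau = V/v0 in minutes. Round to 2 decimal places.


tau = V / v0
tau = 144 / 38
tau = 3.79 min


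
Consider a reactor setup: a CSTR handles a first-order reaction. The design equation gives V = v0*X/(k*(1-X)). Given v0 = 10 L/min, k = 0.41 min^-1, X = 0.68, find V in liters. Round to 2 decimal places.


V = v0 * X / (k * (1 - X))
V = 10 * 0.68 / (0.41 * (1 - 0.68))
V = 6.8 / (0.41 * 0.32)
V = 6.8 / 0.1312
V = 51.83 L


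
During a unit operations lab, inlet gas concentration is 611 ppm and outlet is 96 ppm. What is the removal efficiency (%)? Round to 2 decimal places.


Efficiency = (G_in - G_out) / G_in * 100%
Efficiency = (611 - 96) / 611 * 100
Efficiency = 515 / 611 * 100
Efficiency = 84.29%


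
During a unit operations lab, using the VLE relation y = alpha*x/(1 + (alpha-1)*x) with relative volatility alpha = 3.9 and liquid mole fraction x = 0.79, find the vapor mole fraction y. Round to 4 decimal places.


y = alpha*x / (1 + (alpha-1)*x)
y = 3.9*0.79 / (1 + (3.9-1)*0.79)
y = 3.081 / (1 + 2.291)
y = 3.081 / 3.291
y = 0.9362


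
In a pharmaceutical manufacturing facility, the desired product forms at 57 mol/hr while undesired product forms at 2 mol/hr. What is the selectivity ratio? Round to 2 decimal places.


S = desired product rate / undesired product rate
S = 57 / 2
S = 28.50


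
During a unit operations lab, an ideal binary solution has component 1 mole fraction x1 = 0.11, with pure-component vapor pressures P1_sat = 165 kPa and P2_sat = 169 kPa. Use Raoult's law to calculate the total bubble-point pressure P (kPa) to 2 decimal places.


P = x1*P1_sat + x2*P2_sat
x2 = 1 - x1 = 1 - 0.11 = 0.89
P = 0.11*165 + 0.89*169
P = 18.15 + 150.41
P = 168.56 kPa


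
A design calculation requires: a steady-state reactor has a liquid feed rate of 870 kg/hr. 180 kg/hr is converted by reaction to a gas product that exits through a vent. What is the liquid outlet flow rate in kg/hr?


Steady-state mass balance on the main outlet: F_out = F_in - F_removed
F_out = 870 - 180
F_out = 690 kg/hr


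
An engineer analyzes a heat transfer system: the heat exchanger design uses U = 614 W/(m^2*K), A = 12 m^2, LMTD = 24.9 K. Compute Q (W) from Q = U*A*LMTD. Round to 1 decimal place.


Q = U * A * LMTD
Q = 614 * 12 * 24.9
Q = 183463.2 W


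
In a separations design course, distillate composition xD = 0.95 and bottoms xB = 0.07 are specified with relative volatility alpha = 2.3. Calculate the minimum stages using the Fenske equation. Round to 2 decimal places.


N_min = ln((xD*(1-xB))/(xB*(1-xD))) / ln(alpha)
Numerator inside ln: 0.8835 / 0.0035 = 252.428571
ln(252.428571) = 5.531128
ln(alpha) = ln(2.3) = 0.832909
N_min = 5.531128 / 0.832909 = 6.64


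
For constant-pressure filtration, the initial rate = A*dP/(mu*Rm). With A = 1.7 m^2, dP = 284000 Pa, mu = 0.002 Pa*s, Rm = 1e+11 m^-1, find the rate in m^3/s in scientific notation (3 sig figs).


rate = A * dP / (mu * Rm)
rate = 1.7 * 284000 / (0.002 * 1e+11)
rate = 482800.0 / 2.000e+08
rate = 2.41e-03 m^3/s


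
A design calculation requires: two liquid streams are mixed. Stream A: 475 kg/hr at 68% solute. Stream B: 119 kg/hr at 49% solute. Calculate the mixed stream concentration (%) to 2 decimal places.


Mass balance on solute: F1*x1 + F2*x2 = F3*x3
F3 = F1 + F2 = 475 + 119 = 594 kg/hr
x3 = (F1*x1 + F2*x2)/F3
x3 = (475*0.68 + 119*0.49) / 594
x3 = 64.19%


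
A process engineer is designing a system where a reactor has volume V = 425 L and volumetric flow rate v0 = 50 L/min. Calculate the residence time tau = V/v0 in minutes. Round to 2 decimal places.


tau = V / v0
tau = 425 / 50
tau = 8.50 min


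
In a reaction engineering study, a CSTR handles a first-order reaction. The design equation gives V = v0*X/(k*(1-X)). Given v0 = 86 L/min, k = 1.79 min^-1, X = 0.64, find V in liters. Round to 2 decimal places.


V = v0 * X / (k * (1 - X))
V = 86 * 0.64 / (1.79 * (1 - 0.64))
V = 55.04 / (1.79 * 0.36)
V = 55.04 / 0.6444
V = 85.41 L


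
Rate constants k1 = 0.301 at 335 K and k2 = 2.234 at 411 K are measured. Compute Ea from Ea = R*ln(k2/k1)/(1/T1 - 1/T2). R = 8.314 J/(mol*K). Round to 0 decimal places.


Ea = R * ln(k2/k1) / (1/T1 - 1/T2)
ln(k2/k1) = ln(2.234/0.301) = 2.0044387
1/T1 - 1/T2 = 1/335 - 1/411 = 0.000551984603
Ea = 8.314 * 2.0044387 / 0.000551984603
Ea = 30191 J/mol


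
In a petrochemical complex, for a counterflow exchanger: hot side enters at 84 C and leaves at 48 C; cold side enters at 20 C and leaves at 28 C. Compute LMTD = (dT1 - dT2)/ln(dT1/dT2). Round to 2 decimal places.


dT1 = Th_in - Tc_out = 84 - 28 = 56
dT2 = Th_out - Tc_in = 48 - 20 = 28
LMTD = (dT1 - dT2) / ln(dT1/dT2)
LMTD = (56 - 28) / ln(56/28)
LMTD = 40.40 K


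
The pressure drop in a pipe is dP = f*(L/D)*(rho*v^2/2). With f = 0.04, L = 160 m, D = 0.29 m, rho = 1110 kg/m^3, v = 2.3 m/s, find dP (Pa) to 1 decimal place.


dP = f * (L/D) * (rho*v^2/2)
dP = 0.04 * (160/0.29) * (1110*2.3^2/2)
L/D = 551.72413793
rho*v^2/2 = 1110*5.29/2 = 2935.95
dP = 0.04 * 551.72413793 * 2935.95
dP = 64793.4 Pa


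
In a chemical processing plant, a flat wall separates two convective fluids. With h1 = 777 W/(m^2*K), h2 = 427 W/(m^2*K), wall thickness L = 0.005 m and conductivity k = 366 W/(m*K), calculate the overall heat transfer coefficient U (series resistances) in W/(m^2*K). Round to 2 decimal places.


1/U = 1/h1 + L/k + 1/h2
1/U = 1/777 + 0.005/366 + 1/427
1/U = 0.0012870013 + 1.36612e-05 + 0.0023419204
1/U = 0.0036425829
U = 274.53 W/(m^2*K)


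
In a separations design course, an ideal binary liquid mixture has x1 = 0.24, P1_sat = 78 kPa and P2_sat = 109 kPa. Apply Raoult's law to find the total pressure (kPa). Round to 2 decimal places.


P = x1*P1_sat + x2*P2_sat
x2 = 1 - x1 = 1 - 0.24 = 0.76
P = 0.24*78 + 0.76*109
P = 18.72 + 82.84
P = 101.56 kPa


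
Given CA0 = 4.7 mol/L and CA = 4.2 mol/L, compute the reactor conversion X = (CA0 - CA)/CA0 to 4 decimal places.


X = (CA0 - CA) / CA0
X = (4.7 - 4.2) / 4.7
X = 0.5 / 4.7
X = 0.1064


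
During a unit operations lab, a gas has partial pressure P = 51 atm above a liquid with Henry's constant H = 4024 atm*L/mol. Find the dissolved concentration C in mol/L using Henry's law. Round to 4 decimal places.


C = P / H
C = 51 / 4024
C = 0.0127 mol/L


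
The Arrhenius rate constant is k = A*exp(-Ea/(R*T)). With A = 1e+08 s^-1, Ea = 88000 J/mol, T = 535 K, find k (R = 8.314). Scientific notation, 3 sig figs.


k = A * exp(-Ea/(R*T))
k = 1e+08 * exp(-88000 / (8.314 * 535))
k = 1e+08 * exp(-19.784217)
k = 2.56e-01


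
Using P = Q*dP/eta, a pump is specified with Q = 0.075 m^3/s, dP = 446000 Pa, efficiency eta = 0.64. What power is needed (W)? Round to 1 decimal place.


P = Q * dP / eta
P = 0.075 * 446000 / 0.64
P = 33450.0 / 0.64
P = 52265.6 W


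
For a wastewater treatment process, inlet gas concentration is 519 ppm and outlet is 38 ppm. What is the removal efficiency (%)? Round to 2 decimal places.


Efficiency = (G_in - G_out) / G_in * 100%
Efficiency = (519 - 38) / 519 * 100
Efficiency = 481 / 519 * 100
Efficiency = 92.68%


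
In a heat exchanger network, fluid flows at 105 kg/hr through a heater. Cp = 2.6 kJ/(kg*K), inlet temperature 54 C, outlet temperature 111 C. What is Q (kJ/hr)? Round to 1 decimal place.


Q = m_dot * Cp * (T2 - T1)
Q = 105 * 2.6 * (111 - 54)
Q = 105 * 2.6 * 57
Q = 15561.0 kJ/hr


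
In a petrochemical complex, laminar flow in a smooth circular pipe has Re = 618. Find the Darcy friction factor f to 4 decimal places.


f = 64 / Re
f = 64 / 618
f = 0.1036


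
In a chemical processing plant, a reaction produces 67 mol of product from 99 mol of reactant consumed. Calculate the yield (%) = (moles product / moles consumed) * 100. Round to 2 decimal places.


Yield = (moles product / moles consumed) * 100%
Yield = (67 / 99) * 100
Yield = 0.6768 * 100
Yield = 67.68%


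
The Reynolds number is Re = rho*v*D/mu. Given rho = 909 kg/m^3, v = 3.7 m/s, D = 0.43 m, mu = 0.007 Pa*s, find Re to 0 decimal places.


Re = rho * v * D / mu
Re = 909 * 3.7 * 0.43 / 0.007
Re = 1446.219 / 0.007
Re = 206603


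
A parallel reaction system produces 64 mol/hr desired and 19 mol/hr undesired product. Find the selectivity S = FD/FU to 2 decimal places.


S = desired product rate / undesired product rate
S = 64 / 19
S = 3.37


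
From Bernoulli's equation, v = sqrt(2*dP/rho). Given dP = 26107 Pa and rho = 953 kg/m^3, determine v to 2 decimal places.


v = sqrt(2*dP/rho)
v = sqrt(2*26107/953)
v = sqrt(54.789087)
v = 7.40 m/s


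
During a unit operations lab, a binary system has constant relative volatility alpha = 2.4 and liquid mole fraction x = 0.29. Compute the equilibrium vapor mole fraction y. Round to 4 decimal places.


y = alpha*x / (1 + (alpha-1)*x)
y = 2.4*0.29 / (1 + (2.4-1)*0.29)
y = 0.696 / (1 + 0.406)
y = 0.696 / 1.406
y = 0.4950


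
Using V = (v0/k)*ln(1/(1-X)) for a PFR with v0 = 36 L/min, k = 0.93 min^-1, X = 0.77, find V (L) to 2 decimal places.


V = (v0/k) * ln(1/(1-X))
V = (36/0.93) * ln(1/(1-0.77))
V = 38.709677 * ln(4.347826)
V = 38.709677 * 1.469676
V = 56.89 L


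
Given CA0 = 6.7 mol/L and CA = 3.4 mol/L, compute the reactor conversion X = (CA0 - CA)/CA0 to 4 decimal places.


X = (CA0 - CA) / CA0
X = (6.7 - 3.4) / 6.7
X = 3.3 / 6.7
X = 0.4925


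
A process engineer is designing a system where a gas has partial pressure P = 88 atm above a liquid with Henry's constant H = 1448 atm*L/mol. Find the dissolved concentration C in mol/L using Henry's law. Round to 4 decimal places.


C = P / H
C = 88 / 1448
C = 0.0608 mol/L


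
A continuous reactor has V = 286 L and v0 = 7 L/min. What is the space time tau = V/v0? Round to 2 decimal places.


tau = V / v0
tau = 286 / 7
tau = 40.86 min


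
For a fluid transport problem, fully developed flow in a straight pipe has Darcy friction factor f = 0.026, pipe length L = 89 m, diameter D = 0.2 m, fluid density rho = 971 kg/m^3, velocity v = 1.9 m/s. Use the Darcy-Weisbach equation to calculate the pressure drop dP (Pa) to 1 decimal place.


dP = f * (L/D) * (rho*v^2/2)
dP = 0.026 * (89/0.2) * (971*1.9^2/2)
L/D = 445.0
rho*v^2/2 = 971*3.61/2 = 1752.655
dP = 0.026 * 445.0 * 1752.655
dP = 20278.2 Pa
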